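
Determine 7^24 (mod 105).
91

Repeated squaring. Binary of 24 = 11000.
7^1 ≡ 7 (mod 105); 7^2 ≡ 49 (mod 105); 7^4 ≡ 91 (mod 105); 7^8 ≡ 91 (mod 105); 7^16 ≡ 91 (mod 105)
7^24 = 7^8 × 7^16 ≡ 91 (mod 105)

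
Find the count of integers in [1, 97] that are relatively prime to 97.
96

97 = 97
φ(n) = n × ∏(1 - 1/p) for each prime p dividing n
φ(97) = 97 × (1 - 1/97) = 96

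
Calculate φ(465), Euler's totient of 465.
240

465 = 3 × 5 × 31
φ(n) = n × ∏(1 - 1/p) for each prime p dividing n
φ(465) = 465 × (1 - 1/3) × (1 - 1/5) × (1 - 1/31) = 240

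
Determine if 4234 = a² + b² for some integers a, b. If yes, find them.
3² + 65² (a=3, b=65)

Factorization: 4234 = 2 × 29 × 73
By Fermat: n is sum of two squares iff every prime p ≡ 3 (mod 4) appears to even power.
All primes ≡ 3 (mod 4) appear to even power.
Search a = 0, 1, 2, … for 4234 - a² a perfect square: first hit at a = 3: 4234 - 9 = 4225 = 65².
4234 = 3² + 65² = 9 + 4225 ✓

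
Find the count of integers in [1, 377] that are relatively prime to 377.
336

377 = 13 × 29
φ(n) = n × ∏(1 - 1/p) for each prime p dividing n
φ(377) = 377 × (1 - 1/13) × (1 - 1/29) = 336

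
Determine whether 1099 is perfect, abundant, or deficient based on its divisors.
deficient

Proper divisors of 1099: sum = 1 + 7 + 157 = 165
Since 165 < 1099, 1099 is deficient.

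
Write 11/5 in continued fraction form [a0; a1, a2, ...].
[2; 5]

Euclidean algorithm steps:
11 = 2 × 5 + 1
5 = 5 × 1 + 0
Continued fraction: [2; 5]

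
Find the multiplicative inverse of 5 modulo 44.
9

gcd(5, 44) = 1, so the inverse exists.
Extended Euclidean algorithm on (44, 5):
44 = 8 × 5 + 4  ⟹  4 = (1)·44 + (-8)·5
5 = 1 × 4 + 1  ⟹  1 = (-1)·44 + (9)·5
So (9)·5 ≡ 1 (mod 44), i.e. 5^(-1) ≡ 9 (mod 44).
Check: 5 × 9 = 45 ≡ 1 (mod 44)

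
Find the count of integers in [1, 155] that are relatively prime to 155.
120

155 = 5 × 31
φ(n) = n × ∏(1 - 1/p) for each prime p dividing n
φ(155) = 155 × (1 - 1/5) × (1 - 1/31) = 120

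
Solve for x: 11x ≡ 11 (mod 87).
x ≡ 1 (mod 87)

gcd(11, 87) = 1, which divides 11, so solutions exist.
Find 11^(-1) mod 87 by the extended Euclidean algorithm:
87 = 7 × 11 + 10  ⟹  10 = (1)·87 + (-7)·11
11 = 1 × 10 + 1  ⟹  1 = (-1)·87 + (8)·11
So (8)·11 ≡ 1 (mod 87), i.e. 11^(-1) ≡ 8 (mod 87).
x ≡ 8 × 11 = 88 ≡ 1 (mod 87).
Check: 11 × 1 = 11 ≡ 11 (mod 87).
Unique solution: x ≡ 1 (mod 87)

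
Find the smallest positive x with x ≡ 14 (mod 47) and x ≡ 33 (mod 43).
1753

Using Chinese Remainder Theorem:
M = 47 × 43 = 2021
M1 = 43, M2 = 47
y1 = 43^(-1) mod 47 = 35
y2 = 47^(-1) mod 43 = 11
x = (14×43×35 + 33×47×11) mod 2021 = 1753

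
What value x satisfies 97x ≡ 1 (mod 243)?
238

gcd(97, 243) = 1, so the inverse exists.
Extended Euclidean algorithm on (243, 97):
243 = 2 × 97 + 49  ⟹  49 = (1)·243 + (-2)·97
97 = 1 × 49 + 48  ⟹  48 = (-1)·243 + (3)·97
49 = 1 × 48 + 1  ⟹  1 = (2)·243 + (-5)·97
So (-5)·97 ≡ 1 (mod 243), i.e. 97^(-1) ≡ -5 ≡ 238 (mod 243).
Check: 97 × 238 = 23086 ≡ 1 (mod 243)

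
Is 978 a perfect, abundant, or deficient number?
abundant

Proper divisors of 978: sum = 1 + 2 + 3 + 6 + 163 + 326 + 489 = 990
Since 990 > 978, 978 is abundant.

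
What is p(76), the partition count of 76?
9289091

p(n) counts ways to write n as a sum of positive integers (order ignored).
Euler's pentagonal recurrence: p(k) = p(k-1) + p(k-2) - p(k-5) - p(k-7) + p(k-12) + p(k-15) - ... (offsets j(3j∓1)/2, signs ++--, p(0)=1, p(<0)=0).
DP table for k = 0..75: p(0)=1, p(1)=1, p(2)=2, p(3)=3, p(4)=5, p(5)=7, p(6)=11, p(7)=15, p(8)=22, p(9)=30, p(10)=42, p(11)=56, p(12)=77, p(13)=101, p(14)=135, p(15)=176, p(16)=231, p(17)=297, p(18)=385, p(19)=490, p(20)=627, p(21)=792, p(22)=1002, p(23)=1255, p(24)=1575, p(25)=1958, p(26)=2436, p(27)=3010, p(28)=3718, p(29)=4565, p(30)=5604, p(31)=6842, p(32)=8349, p(33)=10143, p(34)=12310, p(35)=14883, p(36)=17977, p(37)=21637, p(38)=26015, p(39)=31185, p(40)=37338, p(41)=44583, p(42)=53174, p(43)=63261, p(44)=75175, p(45)=89134, p(46)=105558, p(47)=124754, p(48)=147273, p(49)=173525, p(50)=204226, p(51)=239943, p(52)=281589, p(53)=329931, p(54)=386155, p(55)=451276, p(56)=526823, p(57)=614154, p(58)=715220, p(59)=831820, p(60)=966467, p(61)=1121505, p(62)=1300156, p(63)=1505499, p(64)=1741630, p(65)=2012558, p(66)=2323520, p(67)=2679689, p(68)=3087735, p(69)=3554345, p(70)=4087968, p(71)=4697205, p(72)=5392783, p(73)=6185689, p(74)=7089500, p(75)=8118264.
Final step: p(76) = p(75) + p(74) - p(71) - p(69) + p(64) + p(61) - p(54) - p(50) + p(41) + p(36) - p(25) - p(19) + p(6)
= 8118264 + 7089500 - 4697205 - 3554345 + 1741630 + 1121505 - 386155 - 204226 + 44583 + 17977 - 1958 - 490 + 11
= 9289091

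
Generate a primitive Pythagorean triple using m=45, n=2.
(2021, 180, 2029)

Euclid's formula: a = m² - n², b = 2mn, c = m² + n²
m = 45, n = 2
a = 45² - 2² = 2025 - 4 = 2021
b = 2 × 45 × 2 = 180
c = 45² + 2² = 2025 + 4 = 2029
Verification: 2021² + 180² = 4084441 + 32400 = 4116841 = 2029² ✓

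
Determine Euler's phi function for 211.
210

211 = 211
φ(n) = n × ∏(1 - 1/p) for each prime p dividing n
φ(211) = 211 × (1 - 1/211) = 210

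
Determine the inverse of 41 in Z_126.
83

gcd(41, 126) = 1, so the inverse exists.
Extended Euclidean algorithm on (126, 41):
126 = 3 × 41 + 3  ⟹  3 = (1)·126 + (-3)·41
41 = 13 × 3 + 2  ⟹  2 = (-13)·126 + (40)·41
3 = 1 × 2 + 1  ⟹  1 = (14)·126 + (-43)·41
So (-43)·41 ≡ 1 (mod 126), i.e. 41^(-1) ≡ -43 ≡ 83 (mod 126).
Check: 41 × 83 = 3403 ≡ 1 (mod 126)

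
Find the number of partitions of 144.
22540654445

p(n) counts ways to write n as a sum of positive integers (order ignored).
Euler's pentagonal recurrence: p(k) = p(k-1) + p(k-2) - p(k-5) - p(k-7) + p(k-12) + p(k-15) - ... (offsets j(3j∓1)/2, signs ++--, p(0)=1, p(<0)=0).
DP table for k = 0..143: p(0)=1, p(1)=1, p(2)=2, p(3)=3, p(4)=5, p(5)=7, p(6)=11, p(7)=15, p(8)=22, p(9)=30, p(10)=42, p(11)=56, p(12)=77, p(13)=101, p(14)=135, p(15)=176, p(16)=231, p(17)=297, p(18)=385, p(19)=490, p(20)=627, p(21)=792, p(22)=1002, p(23)=1255, p(24)=1575, p(25)=1958, p(26)=2436, p(27)=3010, p(28)=3718, p(29)=4565, p(30)=5604, p(31)=6842, p(32)=8349, p(33)=10143, p(34)=12310, p(35)=14883, p(36)=17977, p(37)=21637, p(38)=26015, p(39)=31185, p(40)=37338, p(41)=44583, p(42)=53174, p(43)=63261, p(44)=75175, p(45)=89134, p(46)=105558, p(47)=124754, p(48)=147273, p(49)=173525, p(50)=204226, p(51)=239943, p(52)=281589, p(53)=329931, p(54)=386155, p(55)=451276, p(56)=526823, p(57)=614154, p(58)=715220, p(59)=831820, p(60)=966467, p(61)=1121505, p(62)=1300156, p(63)=1505499, p(64)=1741630, p(65)=2012558, p(66)=2323520, p(67)=2679689, p(68)=3087735, p(69)=3554345, p(70)=4087968, p(71)=4697205, p(72)=5392783, p(73)=6185689, p(74)=7089500, p(75)=8118264, p(76)=9289091, p(77)=10619863, p(78)=12132164, p(79)=13848650, p(80)=15796476, p(81)=18004327, p(82)=20506255, p(83)=23338469, p(84)=26543660, p(85)=30167357, p(86)=34262962, p(87)=38887673, p(88)=44108109, p(89)=49995925, p(90)=56634173, p(91)=64112359, p(92)=72533807, p(93)=82010177, p(94)=92669720, p(95)=104651419, p(96)=118114304, p(97)=133230930, p(98)=150198136, p(99)=169229875, p(100)=190569292, p(101)=214481126, p(102)=241265379, p(103)=271248950, p(104)=304801365, p(105)=342325709, p(106)=384276336, p(107)=431149389, p(108)=483502844, p(109)=541946240, p(110)=607163746, p(111)=679903203, p(112)=761002156, p(113)=851376628, p(114)=952050665, p(115)=1064144451, p(116)=1188908248, p(117)=1327710076, p(118)=1482074143, p(119)=1653668665, p(120)=1844349560, p(121)=2056148051, p(122)=2291320912, p(123)=2552338241, p(124)=2841940500, p(125)=3163127352, p(126)=3519222692, p(127)=3913864295, p(128)=4351078600, p(129)=4835271870, p(130)=5371315400, p(131)=5964539504, p(132)=6620830889, p(133)=7346629512, p(134)=8149040695, p(135)=9035836076, p(136)=10015581680, p(137)=11097645016, p(138)=12292341831, p(139)=13610949895, p(140)=15065878135, p(141)=16670689208, p(142)=18440293320, p(143)=20390982757.
Final step: p(144) = p(143) + p(142) - p(139) - p(137) + p(132) + p(129) - p(122) - p(118) + p(109) + p(104) - p(93) - p(87) + p(74) + p(67) - p(52) - p(44) + p(27) + p(18)
= 20390982757 + 18440293320 - 13610949895 - 11097645016 + 6620830889 + 4835271870 - 2291320912 - 1482074143 + 541946240 + 304801365 - 82010177 - 38887673 + 7089500 + 2679689 - 281589 - 75175 + 3010 + 385
= 22540654445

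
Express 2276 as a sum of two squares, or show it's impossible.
26² + 40² (a=26, b=40)

Factorization: 2276 = 2^2 × 569
By Fermat: n is sum of two squares iff every prime p ≡ 3 (mod 4) appears to even power.
All primes ≡ 3 (mod 4) appear to even power.
Search a = 0, 1, 2, … for 2276 - a² a perfect square: first hit at a = 26: 2276 - 676 = 1600 = 40².
2276 = 26² + 40² = 676 + 1600 ✓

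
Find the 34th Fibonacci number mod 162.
1

Matrix identity: Q^n = [[F_(n+1), F_n], [F_n, F_(n-1)]] with Q = [[1,1],[1,0]].
n = 34 = 100010₂. Square-and-multiply, entries mod 162:
Q^1 = [[1,1],[1,0]]
Q^2 = (Q^1)² = [[2,1],[1,1]]
Q^4 = (Q^2)² = [[5,3],[3,2]]
Q^8 = (Q^4)² = [[34,21],[21,13]]
Q^17 = (Q^8)²·Q = [[154,139],[139,15]]
Q^34 = (Q^17)² = [[107,1],[1,106]]
F_34 mod 162 = Q^34[0][1] = 1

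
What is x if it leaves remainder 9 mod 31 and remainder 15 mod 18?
195

Using Chinese Remainder Theorem:
M = 31 × 18 = 558
M1 = 18, M2 = 31
y1 = 18^(-1) mod 31 = 19
y2 = 31^(-1) mod 18 = 7
x = (9×18×19 + 15×31×7) mod 558 = 195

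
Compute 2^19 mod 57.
2

Repeated squaring. Binary of 19 = 10011.
2^1 ≡ 2 (mod 57); 2^2 ≡ 4 (mod 57); 2^4 ≡ 16 (mod 57); 2^8 ≡ 28 (mod 57); 2^16 ≡ 43 (mod 57)
2^19 = 2^1 × 2^2 × 2^16 ≡ 2 (mod 57)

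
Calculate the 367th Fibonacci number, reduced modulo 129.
94

Matrix identity: Q^n = [[F_(n+1), F_n], [F_n, F_(n-1)]] with Q = [[1,1],[1,0]].
n = 367 = 101101111₂. Square-and-multiply, entries mod 129:
Q^1 = [[1,1],[1,0]]
Q^2 = (Q^1)² = [[2,1],[1,1]]
Q^5 = (Q^2)²·Q = [[8,5],[5,3]]
Q^11 = (Q^5)²·Q = [[15,89],[89,55]]
Q^22 = (Q^11)² = [[19,38],[38,110]]
Q^45 = (Q^22)²·Q = [[128,128],[128,0]]
Q^91 = (Q^45)²·Q = [[3,2],[2,1]]
Q^183 = (Q^91)²·Q = [[21,13],[13,8]]
Q^367 = (Q^183)²·Q = [[84,94],[94,119]]
F_367 mod 129 = Q^367[0][1] = 94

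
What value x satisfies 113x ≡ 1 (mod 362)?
173

gcd(113, 362) = 1, so the inverse exists.
Extended Euclidean algorithm on (362, 113):
362 = 3 × 113 + 23  ⟹  23 = (1)·362 + (-3)·113
113 = 4 × 23 + 21  ⟹  21 = (-4)·362 + (13)·113
23 = 1 × 21 + 2  ⟹  2 = (5)·362 + (-16)·113
21 = 10 × 2 + 1  ⟹  1 = (-54)·362 + (173)·113
So (173)·113 ≡ 1 (mod 362), i.e. 113^(-1) ≡ 173 (mod 362).
Check: 113 × 173 = 19549 ≡ 1 (mod 362)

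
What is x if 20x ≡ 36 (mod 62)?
x ≡ 8 (mod 31)

gcd(20, 62) = 2, which divides 36, so solutions exist.
Divide through by 2: 10x ≡ 18 (mod 31).
Find 10^(-1) mod 31 by the extended Euclidean algorithm:
31 = 3 × 10 + 1  ⟹  1 = (1)·31 + (-3)·10
So (-3)·10 ≡ 1 (mod 31), i.e. 10^(-1) ≡ -3 ≡ 28 (mod 31).
x ≡ 28 × 18 = 504 ≡ 8 (mod 31).
Check: 20 × 8 = 160 ≡ 36 (mod 62).
x ≡ 8 (mod 31), giving 2 solutions mod 62.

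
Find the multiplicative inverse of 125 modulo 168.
125

gcd(125, 168) = 1, so the inverse exists.
Extended Euclidean algorithm on (168, 125):
168 = 1 × 125 + 43  ⟹  43 = (1)·168 + (-1)·125
125 = 2 × 43 + 39  ⟹  39 = (-2)·168 + (3)·125
43 = 1 × 39 + 4  ⟹  4 = (3)·168 + (-4)·125
39 = 9 × 4 + 3  ⟹  3 = (-29)·168 + (39)·125
4 = 1 × 3 + 1  ⟹  1 = (32)·168 + (-43)·125
So (-43)·125 ≡ 1 (mod 168), i.e. 125^(-1) ≡ -43 ≡ 125 (mod 168).
Check: 125 × 125 = 15625 ≡ 1 (mod 168)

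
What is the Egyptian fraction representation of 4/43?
1/11 + 1/473

Greedy algorithm:
4/43: ceiling(43/4) = 11, use 1/11
1/473: ceiling(473/1) = 473, use 1/473
Result: 4/43 = 1/11 + 1/473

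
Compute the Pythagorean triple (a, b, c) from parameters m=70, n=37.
(3531, 5180, 6269)

Euclid's formula: a = m² - n², b = 2mn, c = m² + n²
m = 70, n = 37
a = 70² - 37² = 4900 - 1369 = 3531
b = 2 × 70 × 37 = 5180
c = 70² + 37² = 4900 + 1369 = 6269
Verification: 3531² + 5180² = 12467961 + 26832400 = 39300361 = 6269² ✓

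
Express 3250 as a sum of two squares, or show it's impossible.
1² + 57² (a=1, b=57)

Factorization: 3250 = 2 × 5^3 × 13
By Fermat: n is sum of two squares iff every prime p ≡ 3 (mod 4) appears to even power.
All primes ≡ 3 (mod 4) appear to even power.
Search a = 0, 1, 2, … for 3250 - a² a perfect square: first hit at a = 1: 3250 - 1 = 3249 = 57².
3250 = 1² + 57² = 1 + 3249 ✓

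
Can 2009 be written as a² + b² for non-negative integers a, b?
28² + 35² (a=28, b=35)

Factorization: 2009 = 7^2 × 41
By Fermat: n is sum of two squares iff every prime p ≡ 3 (mod 4) appears to even power.
All primes ≡ 3 (mod 4) appear to even power.
Search a = 0, 1, 2, … for 2009 - a² a perfect square: first hit at a = 28: 2009 - 784 = 1225 = 35².
2009 = 28² + 35² = 784 + 1225 ✓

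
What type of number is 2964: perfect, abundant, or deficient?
abundant

Proper divisors of 2964: sum = 1 + 2 + 3 + 4 + 6 + 12 + 13 + 19 + ... + 494 + 741 + 988 + 1482 (23 divisors) = 4876
Since 4876 > 2964, 2964 is abundant.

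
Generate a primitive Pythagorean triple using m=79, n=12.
(6097, 1896, 6385)

Euclid's formula: a = m² - n², b = 2mn, c = m² + n²
m = 79, n = 12
a = 79² - 12² = 6241 - 144 = 6097
b = 2 × 79 × 12 = 1896
c = 79² + 12² = 6241 + 144 = 6385
Verification: 6097² + 1896² = 37173409 + 3594816 = 40768225 = 6385² ✓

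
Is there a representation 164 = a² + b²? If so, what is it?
8² + 10² (a=8, b=10)

Factorization: 164 = 2^2 × 41
By Fermat: n is sum of two squares iff every prime p ≡ 3 (mod 4) appears to even power.
All primes ≡ 3 (mod 4) appear to even power.
Search a = 0, 1, 2, … for 164 - a² a perfect square: first hit at a = 8: 164 - 64 = 100 = 10².
164 = 8² + 10² = 64 + 100 ✓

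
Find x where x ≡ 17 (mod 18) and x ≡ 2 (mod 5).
17

Using Chinese Remainder Theorem:
M = 18 × 5 = 90
M1 = 5, M2 = 18
y1 = 5^(-1) mod 18 = 11
y2 = 18^(-1) mod 5 = 2
x = (17×5×11 + 2×18×2) mod 90 = 17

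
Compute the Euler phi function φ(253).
220

253 = 11 × 23
φ(n) = n × ∏(1 - 1/p) for each prime p dividing n
φ(253) = 253 × (1 - 1/11) × (1 - 1/23) = 220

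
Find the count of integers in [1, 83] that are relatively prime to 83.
82

83 = 83
φ(n) = n × ∏(1 - 1/p) for each prime p dividing n
φ(83) = 83 × (1 - 1/83) = 82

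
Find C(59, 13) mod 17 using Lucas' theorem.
0

Using Lucas' theorem:
Write n=59 and k=13 in base 17:
n in base 17: [3, 8]
k in base 17: [0, 13]
C(59,13) mod 17 = ∏ C(n_i, k_i) mod 17
Digit binomials (mod 17): C(3,0) = 1; C(8,13) = 0 (k_i > n_i)
Product: 1 × 0 = 0 ≡ 0 (mod 17)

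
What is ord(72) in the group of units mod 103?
17

103 is prime, so ord(72) divides φ(103) = 102.
Divisors of 102: 1, 2, 3, 6, 17, 34, 51, 102.
Repeated squaring: 72^1 ≡ 72, 72^2 ≡ 34, 72^4 ≡ 23, 72^8 ≡ 14, 72^16 ≡ 93, 72^32 ≡ 100, 72^64 ≡ 9 (mod 103).
Test 72^d mod 103 for each divisor d in increasing order:
72^1 ≡ 72
72^2 ≡ 34
72^3 = 72^2·72^1 ≡ 79
72^6 = 72^4·72^2 ≡ 61
72^17 = 72^16·72^1 ≡ 1  ← first divisor giving 1
The order is 17.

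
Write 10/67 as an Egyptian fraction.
1/7 + 1/157 + 1/36817 + 1/2710946161

Greedy algorithm:
10/67: ceiling(67/10) = 7, use 1/7
3/469: ceiling(469/3) = 157, use 1/157
2/73633: ceiling(73633/2) = 36817, use 1/36817
1/2710946161: ceiling(2710946161/1) = 2710946161, use 1/2710946161
Result: 10/67 = 1/7 + 1/157 + 1/36817 + 1/2710946161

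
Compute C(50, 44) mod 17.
1

Using Lucas' theorem:
Write n=50 and k=44 in base 17:
n in base 17: [2, 16]
k in base 17: [2, 10]
C(50,44) mod 17 = ∏ C(n_i, k_i) mod 17
Digit binomials (mod 17): C(2,2) = 1; C(16,10) = 8008 ≡ 1
Product: 1 × 1 = 1 ≡ 1 (mod 17)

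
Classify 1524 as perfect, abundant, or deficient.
abundant

Proper divisors of 1524: sum = 1 + 2 + 3 + 4 + 6 + 12 + 127 + 254 + 381 + 508 + 762 = 2060
Since 2060 > 1524, 1524 is abundant.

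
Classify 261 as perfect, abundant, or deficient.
deficient

Proper divisors of 261: sum = 1 + 3 + 9 + 29 + 87 = 129
Since 129 < 261, 261 is deficient.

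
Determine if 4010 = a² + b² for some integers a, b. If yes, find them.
17² + 61² (a=17, b=61)

Factorization: 4010 = 2 × 5 × 401
By Fermat: n is sum of two squares iff every prime p ≡ 3 (mod 4) appears to even power.
All primes ≡ 3 (mod 4) appear to even power.
Search a = 0, 1, 2, … for 4010 - a² a perfect square: first hit at a = 17: 4010 - 289 = 3721 = 61².
4010 = 17² + 61² = 289 + 3721 ✓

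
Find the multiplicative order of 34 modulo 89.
4

89 is prime, so ord(34) divides φ(89) = 88.
Divisors of 88: 1, 2, 4, 8, 11, 22, 44, 88.
Repeated squaring: 34^1 ≡ 34, 34^2 ≡ 88, 34^4 ≡ 1, 34^8 ≡ 1, 34^16 ≡ 1, 34^32 ≡ 1, 34^64 ≡ 1 (mod 89).
Test 34^d mod 89 for each divisor d in increasing order:
34^1 ≡ 34
34^2 ≡ 88
34^4 ≡ 1  ← first divisor giving 1
The order is 4.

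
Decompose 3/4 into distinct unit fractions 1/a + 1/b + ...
1/2 + 1/4

Greedy algorithm:
3/4: ceiling(4/3) = 2, use 1/2
1/4: ceiling(4/1) = 4, use 1/4
Result: 3/4 = 1/2 + 1/4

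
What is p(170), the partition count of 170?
274768617130

p(n) counts ways to write n as a sum of positive integers (order ignored).
Euler's pentagonal recurrence: p(k) = p(k-1) + p(k-2) - p(k-5) - p(k-7) + p(k-12) + p(k-15) - ... (offsets j(3j∓1)/2, signs ++--, p(0)=1, p(<0)=0).
DP table for k = 0..169: p(0)=1, p(1)=1, p(2)=2, p(3)=3, p(4)=5, p(5)=7, p(6)=11, p(7)=15, p(8)=22, p(9)=30, p(10)=42, p(11)=56, p(12)=77, p(13)=101, p(14)=135, p(15)=176, p(16)=231, p(17)=297, p(18)=385, p(19)=490, p(20)=627, p(21)=792, p(22)=1002, p(23)=1255, p(24)=1575, p(25)=1958, p(26)=2436, p(27)=3010, p(28)=3718, p(29)=4565, p(30)=5604, p(31)=6842, p(32)=8349, p(33)=10143, p(34)=12310, p(35)=14883, p(36)=17977, p(37)=21637, p(38)=26015, p(39)=31185, p(40)=37338, p(41)=44583, p(42)=53174, p(43)=63261, p(44)=75175, p(45)=89134, p(46)=105558, p(47)=124754, p(48)=147273, p(49)=173525, p(50)=204226, p(51)=239943, p(52)=281589, p(53)=329931, p(54)=386155, p(55)=451276, p(56)=526823, p(57)=614154, p(58)=715220, p(59)=831820, p(60)=966467, p(61)=1121505, p(62)=1300156, p(63)=1505499, p(64)=1741630, p(65)=2012558, p(66)=2323520, p(67)=2679689, p(68)=3087735, p(69)=3554345, p(70)=4087968, p(71)=4697205, p(72)=5392783, p(73)=6185689, p(74)=7089500, p(75)=8118264, p(76)=9289091, p(77)=10619863, p(78)=12132164, p(79)=13848650, p(80)=15796476, p(81)=18004327, p(82)=20506255, p(83)=23338469, p(84)=26543660, p(85)=30167357, p(86)=34262962, p(87)=38887673, p(88)=44108109, p(89)=49995925, p(90)=56634173, p(91)=64112359, p(92)=72533807, p(93)=82010177, p(94)=92669720, p(95)=104651419, p(96)=118114304, p(97)=133230930, p(98)=150198136, p(99)=169229875, p(100)=190569292, p(101)=214481126, p(102)=241265379, p(103)=271248950, p(104)=304801365, p(105)=342325709, p(106)=384276336, p(107)=431149389, p(108)=483502844, p(109)=541946240, p(110)=607163746, p(111)=679903203, p(112)=761002156, p(113)=851376628, p(114)=952050665, p(115)=1064144451, p(116)=1188908248, p(117)=1327710076, p(118)=1482074143, p(119)=1653668665, p(120)=1844349560, p(121)=2056148051, p(122)=2291320912, p(123)=2552338241, p(124)=2841940500, p(125)=3163127352, p(126)=3519222692, p(127)=3913864295, p(128)=4351078600, p(129)=4835271870, p(130)=5371315400, p(131)=5964539504, p(132)=6620830889, p(133)=7346629512, p(134)=8149040695, p(135)=9035836076, p(136)=10015581680, p(137)=11097645016, p(138)=12292341831, p(139)=13610949895, p(140)=15065878135, p(141)=16670689208, p(142)=18440293320, p(143)=20390982757, p(144)=22540654445, p(145)=24908858009, p(146)=27517052599, p(147)=30388671978, p(148)=33549419497, p(149)=37027355200, p(150)=40853235313, p(151)=45060624582, p(152)=49686288421, p(153)=54770336324, p(154)=60356673280, p(155)=66493182097, p(156)=73232243759, p(157)=80630964769, p(158)=88751778802, p(159)=97662728555, p(160)=107438159466, p(161)=118159068427, p(162)=129913904637, p(163)=142798995930, p(164)=156919475295, p(165)=172389800255, p(166)=189334822579, p(167)=207890420102, p(168)=228204732751, p(169)=250438925115.
Final step: p(170) = p(169) + p(168) - p(165) - p(163) + p(158) + p(155) - p(148) - p(144) + p(135) + p(130) - p(119) - p(113) + p(100) + p(93) - p(78) - p(70) + p(53) + p(44) - p(25) - p(15)
= 250438925115 + 228204732751 - 172389800255 - 142798995930 + 88751778802 + 66493182097 - 33549419497 - 22540654445 + 9035836076 + 5371315400 - 1653668665 - 851376628 + 190569292 + 82010177 - 12132164 - 4087968 + 329931 + 75175 - 1958 - 176
= 274768617130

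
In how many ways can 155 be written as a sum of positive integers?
66493182097

p(n) counts ways to write n as a sum of positive integers (order ignored).
Euler's pentagonal recurrence: p(k) = p(k-1) + p(k-2) - p(k-5) - p(k-7) + p(k-12) + p(k-15) - ... (offsets j(3j∓1)/2, signs ++--, p(0)=1, p(<0)=0).
DP table for k = 0..154: p(0)=1, p(1)=1, p(2)=2, p(3)=3, p(4)=5, p(5)=7, p(6)=11, p(7)=15, p(8)=22, p(9)=30, p(10)=42, p(11)=56, p(12)=77, p(13)=101, p(14)=135, p(15)=176, p(16)=231, p(17)=297, p(18)=385, p(19)=490, p(20)=627, p(21)=792, p(22)=1002, p(23)=1255, p(24)=1575, p(25)=1958, p(26)=2436, p(27)=3010, p(28)=3718, p(29)=4565, p(30)=5604, p(31)=6842, p(32)=8349, p(33)=10143, p(34)=12310, p(35)=14883, p(36)=17977, p(37)=21637, p(38)=26015, p(39)=31185, p(40)=37338, p(41)=44583, p(42)=53174, p(43)=63261, p(44)=75175, p(45)=89134, p(46)=105558, p(47)=124754, p(48)=147273, p(49)=173525, p(50)=204226, p(51)=239943, p(52)=281589, p(53)=329931, p(54)=386155, p(55)=451276, p(56)=526823, p(57)=614154, p(58)=715220, p(59)=831820, p(60)=966467, p(61)=1121505, p(62)=1300156, p(63)=1505499, p(64)=1741630, p(65)=2012558, p(66)=2323520, p(67)=2679689, p(68)=3087735, p(69)=3554345, p(70)=4087968, p(71)=4697205, p(72)=5392783, p(73)=6185689, p(74)=7089500, p(75)=8118264, p(76)=9289091, p(77)=10619863, p(78)=12132164, p(79)=13848650, p(80)=15796476, p(81)=18004327, p(82)=20506255, p(83)=23338469, p(84)=26543660, p(85)=30167357, p(86)=34262962, p(87)=38887673, p(88)=44108109, p(89)=49995925, p(90)=56634173, p(91)=64112359, p(92)=72533807, p(93)=82010177, p(94)=92669720, p(95)=104651419, p(96)=118114304, p(97)=133230930, p(98)=150198136, p(99)=169229875, p(100)=190569292, p(101)=214481126, p(102)=241265379, p(103)=271248950, p(104)=304801365, p(105)=342325709, p(106)=384276336, p(107)=431149389, p(108)=483502844, p(109)=541946240, p(110)=607163746, p(111)=679903203, p(112)=761002156, p(113)=851376628, p(114)=952050665, p(115)=1064144451, p(116)=1188908248, p(117)=1327710076, p(118)=1482074143, p(119)=1653668665, p(120)=1844349560, p(121)=2056148051, p(122)=2291320912, p(123)=2552338241, p(124)=2841940500, p(125)=3163127352, p(126)=3519222692, p(127)=3913864295, p(128)=4351078600, p(129)=4835271870, p(130)=5371315400, p(131)=5964539504, p(132)=6620830889, p(133)=7346629512, p(134)=8149040695, p(135)=9035836076, p(136)=10015581680, p(137)=11097645016, p(138)=12292341831, p(139)=13610949895, p(140)=15065878135, p(141)=16670689208, p(142)=18440293320, p(143)=20390982757, p(144)=22540654445, p(145)=24908858009, p(146)=27517052599, p(147)=30388671978, p(148)=33549419497, p(149)=37027355200, p(150)=40853235313, p(151)=45060624582, p(152)=49686288421, p(153)=54770336324, p(154)=60356673280.
Final step: p(155) = p(154) + p(153) - p(150) - p(148) + p(143) + p(140) - p(133) - p(129) + p(120) + p(115) - p(104) - p(98) + p(85) + p(78) - p(63) - p(55) + p(38) + p(29) - p(10) - p(0)
= 60356673280 + 54770336324 - 40853235313 - 33549419497 + 20390982757 + 15065878135 - 7346629512 - 4835271870 + 1844349560 + 1064144451 - 304801365 - 150198136 + 30167357 + 12132164 - 1505499 - 451276 + 26015 + 4565 - 42 - 1
= 66493182097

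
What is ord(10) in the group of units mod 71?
35

71 is prime, so ord(10) divides φ(71) = 70.
Divisors of 70: 1, 2, 5, 7, 10, 14, 35, 70.
Repeated squaring: 10^1 ≡ 10, 10^2 ≡ 29, 10^4 ≡ 60, 10^8 ≡ 50, 10^16 ≡ 15, 10^32 ≡ 12, 10^64 ≡ 2 (mod 71).
Test 10^d mod 71 for each divisor d in increasing order:
10^1 ≡ 10
10^2 ≡ 29
10^5 = 10^4·10^1 ≡ 32
10^7 = 10^4·10^2·10^1 ≡ 5
10^10 = 10^8·10^2 ≡ 30
10^14 = 10^8·10^4·10^2 ≡ 25
10^35 = 10^32·10^2·10^1 ≡ 1  ← first divisor giving 1
The order is 35.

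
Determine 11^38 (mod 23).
18

Repeated squaring. Binary of 38 = 100110.
11^1 ≡ 11 (mod 23); 11^2 ≡ 6 (mod 23); 11^4 ≡ 13 (mod 23); 11^8 ≡ 8 (mod 23); 11^16 ≡ 18 (mod 23); 11^32 ≡ 2 (mod 23)
11^38 = 11^2 × 11^4 × 11^32 ≡ 18 (mod 23)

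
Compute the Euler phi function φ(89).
88

89 = 89
φ(n) = n × ∏(1 - 1/p) for each prime p dividing n
φ(89) = 89 × (1 - 1/89) = 88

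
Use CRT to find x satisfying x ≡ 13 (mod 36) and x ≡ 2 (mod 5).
157

Using Chinese Remainder Theorem:
M = 36 × 5 = 180
M1 = 5, M2 = 36
y1 = 5^(-1) mod 36 = 29
y2 = 36^(-1) mod 5 = 1
x = (13×5×29 + 2×36×1) mod 180 = 157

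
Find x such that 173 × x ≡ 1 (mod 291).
254

gcd(173, 291) = 1, so the inverse exists.
Extended Euclidean algorithm on (291, 173):
291 = 1 × 173 + 118  ⟹  118 = (1)·291 + (-1)·173
173 = 1 × 118 + 55  ⟹  55 = (-1)·291 + (2)·173
118 = 2 × 55 + 8  ⟹  8 = (3)·291 + (-5)·173
55 = 6 × 8 + 7  ⟹  7 = (-19)·291 + (32)·173
8 = 1 × 7 + 1  ⟹  1 = (22)·291 + (-37)·173
So (-37)·173 ≡ 1 (mod 291), i.e. 173^(-1) ≡ -37 ≡ 254 (mod 291).
Check: 173 × 254 = 43942 ≡ 1 (mod 291)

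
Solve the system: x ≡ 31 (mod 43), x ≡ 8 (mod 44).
1020

Using Chinese Remainder Theorem:
M = 43 × 44 = 1892
M1 = 44, M2 = 43
y1 = 44^(-1) mod 43 = 1
y2 = 43^(-1) mod 44 = 43
x = (31×44×1 + 8×43×43) mod 1892 = 1020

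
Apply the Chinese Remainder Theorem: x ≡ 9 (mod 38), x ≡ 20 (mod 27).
47

Using Chinese Remainder Theorem:
M = 38 × 27 = 1026
M1 = 27, M2 = 38
y1 = 27^(-1) mod 38 = 31
y2 = 38^(-1) mod 27 = 5
x = (9×27×31 + 20×38×5) mod 1026 = 47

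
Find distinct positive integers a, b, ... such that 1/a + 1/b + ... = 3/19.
1/7 + 1/67 + 1/8911

Greedy algorithm:
3/19: ceiling(19/3) = 7, use 1/7
2/133: ceiling(133/2) = 67, use 1/67
1/8911: ceiling(8911/1) = 8911, use 1/8911
Result: 3/19 = 1/7 + 1/67 + 1/8911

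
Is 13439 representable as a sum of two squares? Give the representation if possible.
Not possible

Factorization: 13439 = 89 × 151
By Fermat: n is sum of two squares iff every prime p ≡ 3 (mod 4) appears to even power.
Prime(s) ≡ 3 (mod 4) with odd exponent: [(151, 1)]
Therefore 13439 cannot be expressed as a² + b².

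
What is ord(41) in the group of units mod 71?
14

71 is prime, so ord(41) divides φ(71) = 70.
Divisors of 70: 1, 2, 5, 7, 10, 14, 35, 70.
Repeated squaring: 41^1 ≡ 41, 41^2 ≡ 48, 41^4 ≡ 32, 41^8 ≡ 30, 41^16 ≡ 48, 41^32 ≡ 32, 41^64 ≡ 30 (mod 71).
Test 41^d mod 71 for each divisor d in increasing order:
41^1 ≡ 41
41^2 ≡ 48
41^5 = 41^4·41^1 ≡ 34
41^7 = 41^4·41^2·41^1 ≡ 70
41^10 = 41^8·41^2 ≡ 20
41^14 = 41^8·41^4·41^2 ≡ 1  ← first divisor giving 1
The order is 14.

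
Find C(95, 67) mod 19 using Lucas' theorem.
0

Using Lucas' theorem:
Write n=95 and k=67 in base 19:
n in base 19: [5, 0]
k in base 19: [3, 10]
C(95,67) mod 19 = ∏ C(n_i, k_i) mod 19
Digit binomials (mod 19): C(5,3) = 10; C(0,10) = 0 (k_i > n_i)
Product: 10 × 0 = 0 ≡ 0 (mod 19)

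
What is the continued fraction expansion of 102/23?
[4; 2, 3, 3]

Euclidean algorithm steps:
102 = 4 × 23 + 10
23 = 2 × 10 + 3
10 = 3 × 3 + 1
3 = 3 × 1 + 0
Continued fraction: [4; 2, 3, 3]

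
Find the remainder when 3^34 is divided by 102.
9

Repeated squaring. Binary of 34 = 100010.
3^1 ≡ 3 (mod 102); 3^2 ≡ 9 (mod 102); 3^4 ≡ 81 (mod 102); 3^8 ≡ 33 (mod 102); 3^16 ≡ 69 (mod 102); 3^32 ≡ 69 (mod 102)
3^34 = 3^2 × 3^32 ≡ 9 (mod 102)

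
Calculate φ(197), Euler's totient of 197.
196

197 = 197
φ(n) = n × ∏(1 - 1/p) for each prime p dividing n
φ(197) = 197 × (1 - 1/197) = 196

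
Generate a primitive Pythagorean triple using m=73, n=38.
(3885, 5548, 6773)

Euclid's formula: a = m² - n², b = 2mn, c = m² + n²
m = 73, n = 38
a = 73² - 38² = 5329 - 1444 = 3885
b = 2 × 73 × 38 = 5548
c = 73² + 38² = 5329 + 1444 = 6773
Verification: 3885² + 5548² = 15093225 + 30780304 = 45873529 = 6773² ✓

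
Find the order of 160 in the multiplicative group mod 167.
166

167 is prime, so ord(160) divides φ(167) = 166.
Divisors of 166: 1, 2, 83, 166.
Repeated squaring: 160^1 ≡ 160, 160^2 ≡ 49, 160^4 ≡ 63, 160^8 ≡ 128, 160^16 ≡ 18, 160^32 ≡ 157, 160^64 ≡ 100, 160^128 ≡ 147 (mod 167).
Test 160^d mod 167 for each divisor d in increasing order:
160^1 ≡ 160
160^2 ≡ 49
160^83 = 160^64·160^16·160^2·160^1 ≡ 166
160^166 = 160^128·160^32·160^4·160^2 ≡ 1  ← first divisor giving 1
The order is 166.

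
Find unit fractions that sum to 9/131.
1/15 + 1/492 + 1/322260

Greedy algorithm:
9/131: ceiling(131/9) = 15, use 1/15
4/1965: ceiling(1965/4) = 492, use 1/492
1/322260: ceiling(322260/1) = 322260, use 1/322260
Result: 9/131 = 1/15 + 1/492 + 1/322260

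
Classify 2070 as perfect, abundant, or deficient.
abundant

Proper divisors of 2070: sum = 1 + 2 + 3 + 5 + 6 + 9 + 10 + 15 + ... + 345 + 414 + 690 + 1035 (23 divisors) = 3546
Since 3546 > 2070, 2070 is abundant.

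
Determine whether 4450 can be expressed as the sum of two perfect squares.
15² + 65² (a=15, b=65)

Factorization: 4450 = 2 × 5^2 × 89
By Fermat: n is sum of two squares iff every prime p ≡ 3 (mod 4) appears to even power.
All primes ≡ 3 (mod 4) appear to even power.
Search a = 0, 1, 2, … for 4450 - a² a perfect square: first hit at a = 15: 4450 - 225 = 4225 = 65².
4450 = 15² + 65² = 225 + 4225 ✓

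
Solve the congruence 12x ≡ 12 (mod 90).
x ≡ 1 (mod 15)

gcd(12, 90) = 6, which divides 12, so solutions exist.
Divide through by 6: 2x ≡ 2 (mod 15).
Find 2^(-1) mod 15 by the extended Euclidean algorithm:
15 = 7 × 2 + 1  ⟹  1 = (1)·15 + (-7)·2
So (-7)·2 ≡ 1 (mod 15), i.e. 2^(-1) ≡ -7 ≡ 8 (mod 15).
x ≡ 8 × 2 = 16 ≡ 1 (mod 15).
Check: 12 × 1 = 12 ≡ 12 (mod 90).
x ≡ 1 (mod 15), giving 6 solutions mod 90.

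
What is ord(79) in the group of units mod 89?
44

89 is prime, so ord(79) divides φ(89) = 88.
Divisors of 88: 1, 2, 4, 8, 11, 22, 44, 88.
Repeated squaring: 79^1 ≡ 79, 79^2 ≡ 11, 79^4 ≡ 32, 79^8 ≡ 45, 79^16 ≡ 67, 79^32 ≡ 39, 79^64 ≡ 8 (mod 89).
Test 79^d mod 89 for each divisor d in increasing order:
79^1 ≡ 79
79^2 ≡ 11
79^4 ≡ 32
79^8 ≡ 45
79^11 = 79^8·79^2·79^1 ≡ 34
79^22 = 79^16·79^4·79^2 ≡ 88
79^44 = 79^32·79^8·79^4 ≡ 1  ← first divisor giving 1
The order is 44.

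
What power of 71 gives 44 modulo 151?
102

Baby-step giant-step with step n = ⌈√151⌉ = 13.
Baby steps 71^j mod 151 (j:value) for j=0..12: 0:1, 1:71, 2:58, 3:41, 4:42, 5:113, 6:20, 7:61, 8:103, 9:65, 10:85, 11:146, 12:98.
Giant-step multiplier: 71^(-13) ≡ 71^(150-13) = 71^137 ≡ 63 (mod 151).
Giant steps γ_i = 44·63^i mod 151: γ_0=44, γ_1=54, γ_2=80, γ_3=57, γ_4=118, γ_5=35, γ_6=91, γ_7=146 (in table at j=11).
x = i·n + j = 7·13 + 11 = 102.
Check: 71^102 ≡ 44 (mod 151).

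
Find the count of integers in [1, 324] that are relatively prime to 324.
108

324 = 2^2 × 3^4
φ(n) = n × ∏(1 - 1/p) for each prime p dividing n
φ(324) = 324 × (1 - 1/2) × (1 - 1/3) = 108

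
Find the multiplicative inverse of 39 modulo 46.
13

gcd(39, 46) = 1, so the inverse exists.
Extended Euclidean algorithm on (46, 39):
46 = 1 × 39 + 7  ⟹  7 = (1)·46 + (-1)·39
39 = 5 × 7 + 4  ⟹  4 = (-5)·46 + (6)·39
7 = 1 × 4 + 3  ⟹  3 = (6)·46 + (-7)·39
4 = 1 × 3 + 1  ⟹  1 = (-11)·46 + (13)·39
So (13)·39 ≡ 1 (mod 46), i.e. 39^(-1) ≡ 13 (mod 46).
Check: 39 × 13 = 507 ≡ 1 (mod 46)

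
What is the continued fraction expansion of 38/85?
[0; 2, 4, 4, 2]

Euclidean algorithm steps:
38 = 0 × 85 + 38
85 = 2 × 38 + 9
38 = 4 × 9 + 2
9 = 4 × 2 + 1
2 = 2 × 1 + 0
Continued fraction: [0; 2, 4, 4, 2]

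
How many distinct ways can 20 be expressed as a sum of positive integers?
627

p(n) counts ways to write n as a sum of positive integers (order ignored).
Euler's pentagonal recurrence: p(k) = p(k-1) + p(k-2) - p(k-5) - p(k-7) + p(k-12) + p(k-15) - ... (offsets j(3j∓1)/2, signs ++--, p(0)=1, p(<0)=0).
DP table for k = 0..19: p(0)=1, p(1)=1, p(2)=2, p(3)=3, p(4)=5, p(5)=7, p(6)=11, p(7)=15, p(8)=22, p(9)=30, p(10)=42, p(11)=56, p(12)=77, p(13)=101, p(14)=135, p(15)=176, p(16)=231, p(17)=297, p(18)=385, p(19)=490.
Final step: p(20) = p(19) + p(18) - p(15) - p(13) + p(8) + p(5)
= 490 + 385 - 176 - 101 + 22 + 7
= 627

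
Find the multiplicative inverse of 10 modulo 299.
30

gcd(10, 299) = 1, so the inverse exists.
Extended Euclidean algorithm on (299, 10):
299 = 29 × 10 + 9  ⟹  9 = (1)·299 + (-29)·10
10 = 1 × 9 + 1  ⟹  1 = (-1)·299 + (30)·10
So (30)·10 ≡ 1 (mod 299), i.e. 10^(-1) ≡ 30 (mod 299).
Check: 10 × 30 = 300 ≡ 1 (mod 299)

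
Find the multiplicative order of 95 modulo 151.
75

151 is prime, so ord(95) divides φ(151) = 150.
Divisors of 150: 1, 2, 3, 5, 6, 10, 15, 25, 30, 50, 75, 150.
Repeated squaring: 95^1 ≡ 95, 95^2 ≡ 116, 95^4 ≡ 17, 95^8 ≡ 138, 95^16 ≡ 18, 95^32 ≡ 22, 95^64 ≡ 31, 95^128 ≡ 55 (mod 151).
Test 95^d mod 151 for each divisor d in increasing order:
95^1 ≡ 95
95^2 ≡ 116
95^3 = 95^2·95^1 ≡ 148
95^5 = 95^4·95^1 ≡ 105
95^6 = 95^4·95^2 ≡ 9
95^10 = 95^8·95^2 ≡ 2
95^15 = 95^8·95^4·95^2·95^1 ≡ 59
95^25 = 95^16·95^8·95^1 ≡ 118
95^30 = 95^16·95^8·95^4·95^2 ≡ 8
95^50 = 95^32·95^16·95^2 ≡ 32
95^75 = 95^64·95^8·95^2·95^1 ≡ 1  ← first divisor giving 1
The order is 75.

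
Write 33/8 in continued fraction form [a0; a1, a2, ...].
[4; 8]

Euclidean algorithm steps:
33 = 4 × 8 + 1
8 = 8 × 1 + 0
Continued fraction: [4; 8]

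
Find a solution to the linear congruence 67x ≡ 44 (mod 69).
x ≡ 47 (mod 69)

gcd(67, 69) = 1, which divides 44, so solutions exist.
Find 67^(-1) mod 69 by the extended Euclidean algorithm:
69 = 1 × 67 + 2  ⟹  2 = (1)·69 + (-1)·67
67 = 33 × 2 + 1  ⟹  1 = (-33)·69 + (34)·67
So (34)·67 ≡ 1 (mod 69), i.e. 67^(-1) ≡ 34 (mod 69).
x ≡ 34 × 44 = 1496 ≡ 47 (mod 69).
Check: 67 × 47 = 3149 ≡ 44 (mod 69).
Unique solution: x ≡ 47 (mod 69)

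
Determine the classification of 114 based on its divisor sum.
abundant

Proper divisors of 114: sum = 1 + 2 + 3 + 6 + 19 + 38 + 57 = 126
Since 126 > 114, 114 is abundant.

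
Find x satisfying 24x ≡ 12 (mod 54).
x ≡ 5 (mod 9)

gcd(24, 54) = 6, which divides 12, so solutions exist.
Divide through by 6: 4x ≡ 2 (mod 9).
Find 4^(-1) mod 9 by the extended Euclidean algorithm:
9 = 2 × 4 + 1  ⟹  1 = (1)·9 + (-2)·4
So (-2)·4 ≡ 1 (mod 9), i.e. 4^(-1) ≡ -2 ≡ 7 (mod 9).
x ≡ 7 × 2 = 14 ≡ 5 (mod 9).
Check: 24 × 5 = 120 ≡ 12 (mod 54).
x ≡ 5 (mod 9), giving 6 solutions mod 54.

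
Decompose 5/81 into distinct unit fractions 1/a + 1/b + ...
1/17 + 1/345 + 1/158355

Greedy algorithm:
5/81: ceiling(81/5) = 17, use 1/17
4/1377: ceiling(1377/4) = 345, use 1/345
1/158355: ceiling(158355/1) = 158355, use 1/158355
Result: 5/81 = 1/17 + 1/345 + 1/158355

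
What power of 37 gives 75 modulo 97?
24

Baby-step giant-step with step n = ⌈√97⌉ = 10.
Baby steps 37^j mod 97 (j:value) for j=0..9: 0:1, 1:37, 2:11, 3:19, 4:24, 5:15, 6:70, 7:68, 8:91, 9:69.
Giant-step multiplier: 37^(-10) ≡ 37^(96-10) = 37^86 ≡ 72 (mod 97).
Giant steps γ_i = 75·72^i mod 97: γ_0=75, γ_1=65, γ_2=24 (in table at j=4).
x = i·n + j = 2·10 + 4 = 24.
Check: 37^24 ≡ 75 (mod 97).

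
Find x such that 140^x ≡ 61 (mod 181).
85

Baby-step giant-step with step n = ⌈√181⌉ = 14.
Baby steps 140^j mod 181 (j:value) for j=0..13: 0:1, 1:140, 2:52, 3:40, 4:170, 5:89, 6:152, 7:103, 8:121, 9:107, 10:138, 11:134, 12:117, 13:90.
Giant-step multiplier: 140^(-14) ≡ 140^(180-14) = 140^166 ≡ 106 (mod 181).
Giant steps γ_i = 61·106^i mod 181: γ_0=61, γ_1=131, γ_2=130, γ_3=24, γ_4=10, γ_5=155, γ_6=140 (in table at j=1).
x = i·n + j = 6·14 + 1 = 85.
Check: 140^85 ≡ 61 (mod 181).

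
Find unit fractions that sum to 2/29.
1/15 + 1/435

Greedy algorithm:
2/29: ceiling(29/2) = 15, use 1/15
1/435: ceiling(435/1) = 435, use 1/435
Result: 2/29 = 1/15 + 1/435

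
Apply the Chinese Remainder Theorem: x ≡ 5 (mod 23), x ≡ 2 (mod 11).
189

Using Chinese Remainder Theorem:
M = 23 × 11 = 253
M1 = 11, M2 = 23
y1 = 11^(-1) mod 23 = 21
y2 = 23^(-1) mod 11 = 1
x = (5×11×21 + 2×23×1) mod 253 = 189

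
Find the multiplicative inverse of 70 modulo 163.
7

gcd(70, 163) = 1, so the inverse exists.
Extended Euclidean algorithm on (163, 70):
163 = 2 × 70 + 23  ⟹  23 = (1)·163 + (-2)·70
70 = 3 × 23 + 1  ⟹  1 = (-3)·163 + (7)·70
So (7)·70 ≡ 1 (mod 163), i.e. 70^(-1) ≡ 7 (mod 163).
Check: 70 × 7 = 490 ≡ 1 (mod 163)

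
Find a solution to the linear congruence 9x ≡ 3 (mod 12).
x ≡ 3 (mod 4)

gcd(9, 12) = 3, which divides 3, so solutions exist.
Divide through by 3: 3x ≡ 1 (mod 4).
Find 3^(-1) mod 4 by the extended Euclidean algorithm:
4 = 1 × 3 + 1  ⟹  1 = (1)·4 + (-1)·3
So (-1)·3 ≡ 1 (mod 4), i.e. 3^(-1) ≡ -1 ≡ 3 (mod 4).
x ≡ 3 × 1 = 3 ≡ 3 (mod 4).
Check: 9 × 3 = 27 ≡ 3 (mod 12).
x ≡ 3 (mod 4), giving 3 solutions mod 12.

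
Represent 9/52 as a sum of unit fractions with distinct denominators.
1/6 + 1/156

Greedy algorithm:
9/52: ceiling(52/9) = 6, use 1/6
1/156: ceiling(156/1) = 156, use 1/156
Result: 9/52 = 1/6 + 1/156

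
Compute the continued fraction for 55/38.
[1; 2, 4, 4]

Euclidean algorithm steps:
55 = 1 × 38 + 17
38 = 2 × 17 + 4
17 = 4 × 4 + 1
4 = 4 × 1 + 0
Continued fraction: [1; 2, 4, 4]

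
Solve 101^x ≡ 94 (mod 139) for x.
45

Baby-step giant-step with step n = ⌈√139⌉ = 12.
Baby steps 101^j mod 139 (j:value) for j=0..11: 0:1, 1:101, 2:54, 3:33, 4:136, 5:114, 6:116, 7:40, 8:9, 9:75, 10:69, 11:19.
Giant-step multiplier: 101^(-12) ≡ 101^(138-12) = 101^126 ≡ 36 (mod 139).
Giant steps γ_i = 94·36^i mod 139: γ_0=94, γ_1=48, γ_2=60, γ_3=75 (in table at j=9).
x = i·n + j = 3·12 + 9 = 45.
Check: 101^45 ≡ 94 (mod 139).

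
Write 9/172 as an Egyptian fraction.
1/20 + 1/430

Greedy algorithm:
9/172: ceiling(172/9) = 20, use 1/20
1/430: ceiling(430/1) = 430, use 1/430
Result: 9/172 = 1/20 + 1/430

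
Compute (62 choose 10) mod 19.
0

Using Lucas' theorem:
Write n=62 and k=10 in base 19:
n in base 19: [3, 5]
k in base 19: [0, 10]
C(62,10) mod 19 = ∏ C(n_i, k_i) mod 19
Digit binomials (mod 19): C(3,0) = 1; C(5,10) = 0 (k_i > n_i)
Product: 1 × 0 = 0 ≡ 0 (mod 19)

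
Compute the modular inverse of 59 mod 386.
229

gcd(59, 386) = 1, so the inverse exists.
Extended Euclidean algorithm on (386, 59):
386 = 6 × 59 + 32  ⟹  32 = (1)·386 + (-6)·59
59 = 1 × 32 + 27  ⟹  27 = (-1)·386 + (7)·59
32 = 1 × 27 + 5  ⟹  5 = (2)·386 + (-13)·59
27 = 5 × 5 + 2  ⟹  2 = (-11)·386 + (72)·59
5 = 2 × 2 + 1  ⟹  1 = (24)·386 + (-157)·59
So (-157)·59 ≡ 1 (mod 386), i.e. 59^(-1) ≡ -157 ≡ 229 (mod 386).
Check: 59 × 229 = 13511 ≡ 1 (mod 386)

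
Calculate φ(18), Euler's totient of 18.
6

18 = 2 × 3^2
φ(n) = n × ∏(1 - 1/p) for each prime p dividing n
φ(18) = 18 × (1 - 1/2) × (1 - 1/3) = 6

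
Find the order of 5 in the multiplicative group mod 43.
42

43 is prime, so ord(5) divides φ(43) = 42.
Divisors of 42: 1, 2, 3, 6, 7, 14, 21, 42.
Repeated squaring: 5^1 ≡ 5, 5^2 ≡ 25, 5^4 ≡ 23, 5^8 ≡ 13, 5^16 ≡ 40, 5^32 ≡ 9 (mod 43).
Test 5^d mod 43 for each divisor d in increasing order:
5^1 ≡ 5
5^2 ≡ 25
5^3 = 5^2·5^1 ≡ 39
5^6 = 5^4·5^2 ≡ 16
5^7 = 5^4·5^2·5^1 ≡ 37
5^14 = 5^8·5^4·5^2 ≡ 36
5^21 = 5^16·5^4·5^1 ≡ 42
5^42 = 5^32·5^8·5^2 ≡ 1  ← first divisor giving 1
The order is 42.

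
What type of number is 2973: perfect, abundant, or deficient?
deficient

Proper divisors of 2973: sum = 1 + 3 + 991 = 995
Since 995 < 2973, 2973 is deficient.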